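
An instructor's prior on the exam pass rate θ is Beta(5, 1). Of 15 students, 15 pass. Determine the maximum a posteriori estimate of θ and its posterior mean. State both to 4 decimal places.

maximum a posteriori estimate = 1.0000, posterior mean = 0.9524

Posterior: Beta(5+15, 1+0) = Beta(20, 1).
Since β = 1 ≤ 1 and α > 1, the Beta density is monotone increasing on [0,1]; the mode is at 1.
Mean = 20/(20+1) = 0.9524.
The posterior is left-skewed, so the mode exceeds the mean.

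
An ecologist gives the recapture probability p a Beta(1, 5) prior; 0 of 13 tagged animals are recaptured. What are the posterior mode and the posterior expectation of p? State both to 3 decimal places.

Posterior: Beta(1+0, 5+13) = Beta(1, 18).
Since α = 1 ≤ 1 and β > 1, the Beta density is monotone decreasing on [0,1]; the mode is at 0.
Mean = 1/(1+18) = 0.053.

MAP: 0.000. Posterior mean: 0.053.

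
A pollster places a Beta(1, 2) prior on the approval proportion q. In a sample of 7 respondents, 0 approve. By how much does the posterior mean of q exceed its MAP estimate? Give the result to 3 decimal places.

Posterior: Beta(1+0, 2+7) = Beta(1, 9).
Since α = 1 ≤ 1 and β > 1, the Beta density is monotone decreasing on [0,1]; the mode is at 0.
Mean = 1/(1+9) = 0.100.
Difference = 0.100 − 0.000 = 0.100.
The posterior is right-skewed, so the mean exceeds the mode.

0.100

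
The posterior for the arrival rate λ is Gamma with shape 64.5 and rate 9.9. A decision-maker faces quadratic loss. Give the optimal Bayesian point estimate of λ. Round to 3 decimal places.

6.515

Mode = (α−1)/β = 63.5/9.9 = 6.414.
Mean = α/β = 64.5/9.9 = 6.515.
Quadratic loss ⇒ the optimal estimator is the posterior mean.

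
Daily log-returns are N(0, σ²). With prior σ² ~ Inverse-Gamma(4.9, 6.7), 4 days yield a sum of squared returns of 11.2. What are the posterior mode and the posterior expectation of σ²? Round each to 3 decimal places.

MAP: 1.557. Posterior mean: 2.085.

Posterior: Inverse-Gamma(shape = 4.9+4/2 = 6.9, scale = 6.7+11.2/2 = 12.3).
Mode = β/(α+1) = 12.3/7.9 = 1.557.
Mean = β/(α−1) = 12.3/5.9 = 2.085.
The mean is pulled above the mode by the posterior's right skew.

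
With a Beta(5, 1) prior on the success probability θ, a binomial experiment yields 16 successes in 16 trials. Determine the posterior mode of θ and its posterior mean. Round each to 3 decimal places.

MAP = 1.000, posterior mean = 0.955

Posterior: Beta(5+16, 1+0) = Beta(21, 1).
Since β = 1 ≤ 1 and α > 1, the Beta density is monotone increasing on [0,1]; the mode is at 1.
Mean = 21/(21+1) = 0.955.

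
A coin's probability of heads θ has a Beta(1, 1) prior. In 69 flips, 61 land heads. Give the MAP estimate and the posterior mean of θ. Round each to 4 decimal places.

θ_MAP = 0.8841, E[θ|data] = 0.8732

Posterior: Beta(1+61, 1+8) = Beta(62, 9).
Mode = (62−1)/(62+9−2) = 61/69 = 0.8841.
Mean = 62/(62+9) = 62/71 = 0.8732.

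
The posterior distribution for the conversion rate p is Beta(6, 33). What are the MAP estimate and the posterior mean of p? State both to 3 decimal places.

Mode = (6−1)/(6+33−2) = 5/37 = 0.135.
Mean = 6/(6+33) = 6/39 = 0.154.

p_MAP = 0.135, E[p|data] = 0.154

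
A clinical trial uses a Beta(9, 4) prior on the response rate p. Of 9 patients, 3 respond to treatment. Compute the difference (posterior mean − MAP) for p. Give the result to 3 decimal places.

Posterior: Beta(9+3, 4+6) = Beta(12, 10).
Mode = (12−1)/(12+10−2) = 11/20 = 0.550.
Mean = 12/(12+10) = 12/22 = 0.545.
Difference = 0.545 − 0.550 = -0.005.

-0.005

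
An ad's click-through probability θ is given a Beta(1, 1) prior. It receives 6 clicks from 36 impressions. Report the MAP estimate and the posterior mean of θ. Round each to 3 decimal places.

Posterior: Beta(1+6, 1+30) = Beta(7, 31).
Mode = (7−1)/(7+31−2) = 6/36 = 0.167.
With a flat prior the MAP equals the MLE, 6/36.
Mean = 7/(7+31) = 7/38 = 0.184.
The posterior is right-skewed, so the mean exceeds the mode.

MAP = 0.167, posterior mean = 0.184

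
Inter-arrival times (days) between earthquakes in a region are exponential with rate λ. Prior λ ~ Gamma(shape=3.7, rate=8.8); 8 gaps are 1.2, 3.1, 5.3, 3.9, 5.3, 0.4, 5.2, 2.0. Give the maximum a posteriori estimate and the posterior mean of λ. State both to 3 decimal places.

Σ times = 26.4. Posterior: Gamma(shape = 3.7+8 = 11.7, rate = 8.8+26.4 = 35.2).
Mode = (α−1)/β = 10.7/35.2 = 0.304.
Mean = α/β = 11.7/35.2 = 0.332.
Mean > mode: the posterior has a right tail.

maximum a posteriori estimate = 0.304, posterior mean = 0.332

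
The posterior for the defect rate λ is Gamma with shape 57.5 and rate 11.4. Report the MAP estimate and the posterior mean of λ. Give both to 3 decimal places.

Mode = (α−1)/β = 56.5/11.4 = 4.956.
Mean = α/β = 57.5/11.4 = 5.044.

MAP: 4.956. Posterior mean: 5.044.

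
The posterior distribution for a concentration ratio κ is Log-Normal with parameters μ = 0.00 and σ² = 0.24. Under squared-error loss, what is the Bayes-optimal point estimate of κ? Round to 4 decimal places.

Mode = exp(μ − σ²) = exp(-0.24) = 0.7866.
Mean = exp(μ + σ²/2) = exp(0.120) = 1.1275.
Squared-error loss ⇒ the optimal estimator is the posterior mean.

1.1275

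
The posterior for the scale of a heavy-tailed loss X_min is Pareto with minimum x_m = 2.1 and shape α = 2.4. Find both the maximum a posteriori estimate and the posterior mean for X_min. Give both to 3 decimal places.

MAP = 2.100, posterior mean = 3.600

The Pareto density is strictly decreasing on [x_m, ∞), so the mode is x_m = 2.100.
Mean = α·x_m/(α−1) = 2.4·2.1/1.4 = 3.600.
The mean is pulled above the mode by the posterior's right skew.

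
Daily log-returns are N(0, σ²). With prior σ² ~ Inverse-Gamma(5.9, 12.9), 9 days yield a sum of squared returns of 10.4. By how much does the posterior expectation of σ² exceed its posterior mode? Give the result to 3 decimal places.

0.338

Posterior: Inverse-Gamma(shape = 5.9+9/2 = 10.4, scale = 12.9+10.4/2 = 18.1).
Mode = β/(α+1) = 18.1/11.4 = 1.588.
Mean = β/(α−1) = 18.1/9.4 = 1.926.
Difference = 1.926 − 1.588 = 0.338.
The mean is pulled above the mode by the posterior's right skew.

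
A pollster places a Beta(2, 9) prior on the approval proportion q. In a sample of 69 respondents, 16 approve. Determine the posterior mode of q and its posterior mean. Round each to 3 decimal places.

posterior mode = 0.218, posterior mean = 0.225

Posterior: Beta(2+16, 9+53) = Beta(18, 62).
Mode = (18−1)/(18+62−2) = 17/78 = 0.218.
Mean = 18/(18+62) = 18/80 = 0.225.
The posterior is right-skewed, so the mean exceeds the mode.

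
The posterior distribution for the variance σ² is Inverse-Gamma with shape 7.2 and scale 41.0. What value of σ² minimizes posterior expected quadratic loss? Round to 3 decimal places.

6.613

Mode = β/(α+1) = 41.0/8.2 = 5.000.
Mean = β/(α−1) = 41.0/6.2 = 6.613.
Quadratic loss ⇒ the optimal estimator is the posterior mean.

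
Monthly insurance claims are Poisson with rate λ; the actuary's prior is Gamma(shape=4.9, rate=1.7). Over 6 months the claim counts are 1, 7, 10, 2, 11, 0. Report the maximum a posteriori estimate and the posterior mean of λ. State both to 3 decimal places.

MAP: 4.532. Posterior mean: 4.662.

Σ counts = 31. Posterior: Gamma(shape = 4.9+31 = 35.9, rate = 1.7+6 = 7.7).
Mode = (α−1)/β = 34.9/7.7 = 4.532.
Mean = α/β = 35.9/7.7 = 4.662.
Right-skewed posterior ⇒ mode < mean.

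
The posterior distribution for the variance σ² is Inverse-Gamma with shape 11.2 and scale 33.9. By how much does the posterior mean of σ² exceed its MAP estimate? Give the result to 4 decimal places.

0.5448

Mode = β/(α+1) = 33.9/12.2 = 2.7787.
Mean = β/(α−1) = 33.9/10.2 = 3.3235.
Difference = 3.3235 − 2.7787 = 0.5448.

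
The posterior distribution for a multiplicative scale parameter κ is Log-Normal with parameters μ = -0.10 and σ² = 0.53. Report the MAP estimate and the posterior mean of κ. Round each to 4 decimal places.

Mode = exp(μ − σ²) = exp(-0.63) = 0.5326.
Mean = exp(μ + σ²/2) = exp(0.165) = 1.1794.
The mean is pulled above the mode by the posterior's right skew.

MAP = 0.5326; posterior mean = 1.1794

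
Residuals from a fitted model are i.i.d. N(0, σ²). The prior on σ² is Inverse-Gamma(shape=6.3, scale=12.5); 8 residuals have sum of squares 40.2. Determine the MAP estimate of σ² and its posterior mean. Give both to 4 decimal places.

MAP: 2.8850. Posterior mean: 3.5054.

Posterior: Inverse-Gamma(shape = 6.3+8/2 = 10.3, scale = 12.5+40.2/2 = 32.6).
Mode = β/(α+1) = 32.6/11.3 = 2.8850.
Mean = β/(α−1) = 32.6/9.3 = 3.5054.
The posterior is right-skewed, so the mean exceeds the mode.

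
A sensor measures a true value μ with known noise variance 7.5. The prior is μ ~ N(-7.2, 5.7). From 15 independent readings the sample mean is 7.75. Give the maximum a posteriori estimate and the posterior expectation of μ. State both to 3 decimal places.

MAP: 6.544. Posterior mean: 6.544.

Posterior for μ is Normal. Precision-weighted mean: (1/5.7·-7.2 + 15/7.5·7.75) / (1/5.7 + 15/7.5) = 6.544.
A Normal posterior is symmetric, so mode = mean.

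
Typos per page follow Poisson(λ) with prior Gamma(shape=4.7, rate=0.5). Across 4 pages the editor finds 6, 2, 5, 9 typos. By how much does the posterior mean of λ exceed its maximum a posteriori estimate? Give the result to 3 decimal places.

0.222

Σ counts = 22. Posterior: Gamma(shape = 4.7+22 = 26.7, rate = 0.5+4 = 4.5).
Mode = (α−1)/β = 25.7/4.5 = 5.711.
Mean = α/β = 26.7/4.5 = 5.933.
Difference = 5.933 − 5.711 = 0.222.
Mean > mode: the posterior has a right tail.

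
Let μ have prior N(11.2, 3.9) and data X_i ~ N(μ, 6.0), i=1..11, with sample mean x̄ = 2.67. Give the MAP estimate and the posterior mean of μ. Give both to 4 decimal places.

Posterior for μ is Normal. Precision-weighted mean: (1/3.9·11.2 + 11/6.0·2.67) / (1/3.9 + 11/6.0) = 3.7166.
A Normal posterior is symmetric, so mode = mean.

μ_MAP = 3.7166, E[μ|data] = 3.7166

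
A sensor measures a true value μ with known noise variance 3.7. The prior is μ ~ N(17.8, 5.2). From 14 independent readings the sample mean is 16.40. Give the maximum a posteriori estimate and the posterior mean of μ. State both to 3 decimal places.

MAP = 16.468; posterior mean = 16.468

Posterior for μ is Normal. Precision-weighted mean: (1/5.2·17.8 + 14/3.7·16.40) / (1/5.2 + 14/3.7) = 16.468.
A Normal posterior is symmetric, so mode = mean.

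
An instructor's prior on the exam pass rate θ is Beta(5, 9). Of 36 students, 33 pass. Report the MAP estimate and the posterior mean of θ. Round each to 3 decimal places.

Posterior: Beta(5+33, 9+3) = Beta(38, 12).
Mode = (38−1)/(38+12−2) = 37/48 = 0.771.
Mean = 38/(38+12) = 38/50 = 0.760.
The posterior is left-skewed, so the mode exceeds the mean.

MAP = 0.771; posterior mean = 0.760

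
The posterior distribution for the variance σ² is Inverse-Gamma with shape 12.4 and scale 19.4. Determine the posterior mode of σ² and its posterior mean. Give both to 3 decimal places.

Mode = β/(α+1) = 19.4/13.4 = 1.448.
Mean = β/(α−1) = 19.4/11.4 = 1.702.
The posterior is right-skewed, so the mean exceeds the mode.

σ²_MAP = 1.448, E[σ²|data] = 1.702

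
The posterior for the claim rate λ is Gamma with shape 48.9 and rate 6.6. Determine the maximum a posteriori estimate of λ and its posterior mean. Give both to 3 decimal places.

λ_MAP = 7.258, E[λ|data] = 7.409

Mode = (α−1)/β = 47.9/6.6 = 7.258.
Mean = α/β = 48.9/6.6 = 7.409.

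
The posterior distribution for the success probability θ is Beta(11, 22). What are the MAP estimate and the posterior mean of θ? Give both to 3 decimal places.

Mode = (11−1)/(11+22−2) = 10/31 = 0.323.
Mean = 11/(11+22) = 11/33 = 0.333.

MAP = 0.323, posterior mean = 0.333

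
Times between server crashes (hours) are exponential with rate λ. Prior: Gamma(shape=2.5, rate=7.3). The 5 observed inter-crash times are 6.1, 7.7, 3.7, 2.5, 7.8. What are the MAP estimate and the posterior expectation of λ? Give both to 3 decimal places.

Σ times = 27.8. Posterior: Gamma(shape = 2.5+5 = 7.5, rate = 7.3+27.8 = 35.1).
Mode = (α−1)/β = 6.5/35.1 = 0.185.
Mean = α/β = 7.5/35.1 = 0.214.

λ_MAP = 0.185, E[λ|data] = 0.214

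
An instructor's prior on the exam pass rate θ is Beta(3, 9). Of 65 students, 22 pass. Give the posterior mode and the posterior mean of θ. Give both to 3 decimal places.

Posterior: Beta(3+22, 9+43) = Beta(25, 52).
Mode = (25−1)/(25+52−2) = 24/75 = 0.320.
Mean = 25/(25+52) = 25/77 = 0.325.
Right-skewed posterior ⇒ mode < mean.

MAP: 0.320. Posterior mean: 0.325.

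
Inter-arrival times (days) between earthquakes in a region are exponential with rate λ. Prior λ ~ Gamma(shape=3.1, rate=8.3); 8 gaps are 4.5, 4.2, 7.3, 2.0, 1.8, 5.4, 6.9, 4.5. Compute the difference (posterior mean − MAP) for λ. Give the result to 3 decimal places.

Σ times = 36.6. Posterior: Gamma(shape = 3.1+8 = 11.1, rate = 8.3+36.6 = 44.9).
Mode = (α−1)/β = 10.1/44.9 = 0.225.
Mean = α/β = 11.1/44.9 = 0.247.
Difference = 0.247 − 0.225 = 0.022.
The posterior is right-skewed, so the mean exceeds the mode.

0.022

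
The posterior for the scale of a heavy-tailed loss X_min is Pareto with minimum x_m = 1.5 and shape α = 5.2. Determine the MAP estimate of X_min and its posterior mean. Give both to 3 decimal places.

The Pareto density is strictly decreasing on [x_m, ∞), so the mode is x_m = 1.500.
Mean = α·x_m/(α−1) = 5.2·1.5/4.2 = 1.857.
Mean > mode: the posterior has a right tail.

MAP = 1.500; posterior mean = 1.857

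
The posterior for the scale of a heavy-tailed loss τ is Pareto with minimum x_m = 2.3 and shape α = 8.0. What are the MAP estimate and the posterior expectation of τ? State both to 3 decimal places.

The Pareto density is strictly decreasing on [x_m, ∞), so the mode is x_m = 2.300.
Mean = α·x_m/(α−1) = 8.0·2.3/7.0 = 2.629.
Right-skewed posterior ⇒ mode < mean.

τ_MAP = 2.300, E[τ|data] = 2.629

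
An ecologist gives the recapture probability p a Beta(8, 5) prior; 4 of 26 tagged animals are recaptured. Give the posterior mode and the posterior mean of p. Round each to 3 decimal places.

Posterior: Beta(8+4, 5+22) = Beta(12, 27).
Mode = (12−1)/(12+27−2) = 11/37 = 0.297.
Mean = 12/(12+27) = 12/39 = 0.308.
Right-skewed posterior ⇒ mode < mean.

MAP = 0.297; posterior mean = 0.308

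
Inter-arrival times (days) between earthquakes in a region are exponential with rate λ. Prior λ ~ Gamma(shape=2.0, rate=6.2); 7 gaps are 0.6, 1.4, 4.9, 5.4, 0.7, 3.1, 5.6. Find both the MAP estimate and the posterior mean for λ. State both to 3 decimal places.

MAP estimate = 0.287, posterior mean = 0.323

Σ times = 21.7. Posterior: Gamma(shape = 2.0+7 = 9.0, rate = 6.2+21.7 = 27.9).
Mode = (α−1)/β = 8.0/27.9 = 0.287.
Mean = α/β = 9.0/27.9 = 0.323.
The posterior is right-skewed, so the mean exceeds the mode.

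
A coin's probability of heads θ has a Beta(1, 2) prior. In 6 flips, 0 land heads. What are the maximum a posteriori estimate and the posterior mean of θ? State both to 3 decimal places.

MAP = 0.000, posterior mean = 0.111

Posterior: Beta(1+0, 2+6) = Beta(1, 8).
Since α = 1 ≤ 1 and β > 1, the Beta density is monotone decreasing on [0,1]; the mode is at 0.
Mean = 1/(1+8) = 0.111.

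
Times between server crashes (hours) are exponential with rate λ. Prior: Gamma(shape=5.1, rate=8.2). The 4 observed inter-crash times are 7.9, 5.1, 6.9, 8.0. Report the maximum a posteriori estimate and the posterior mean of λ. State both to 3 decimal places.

Σ times = 27.9. Posterior: Gamma(shape = 5.1+4 = 9.1, rate = 8.2+27.9 = 36.1).
Mode = (α−1)/β = 8.1/36.1 = 0.224.
Mean = α/β = 9.1/36.1 = 0.252.

MAP = 0.224; posterior mean = 0.252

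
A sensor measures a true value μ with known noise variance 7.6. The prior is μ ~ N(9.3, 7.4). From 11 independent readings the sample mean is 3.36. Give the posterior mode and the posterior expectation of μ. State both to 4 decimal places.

MAP = 3.8672; posterior mean = 3.8672

Posterior for μ is Normal. Precision-weighted mean: (1/7.4·9.3 + 11/7.6·3.36) / (1/7.4 + 11/7.6) = 3.8672.
A Normal posterior is symmetric, so mode = mean.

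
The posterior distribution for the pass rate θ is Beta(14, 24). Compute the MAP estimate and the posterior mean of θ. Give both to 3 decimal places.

MAP = 0.361, posterior mean = 0.368

Mode = (14−1)/(14+24−2) = 13/36 = 0.361.
Mean = 14/(14+24) = 14/38 = 0.368.
The mean is pulled above the mode by the posterior's right skew.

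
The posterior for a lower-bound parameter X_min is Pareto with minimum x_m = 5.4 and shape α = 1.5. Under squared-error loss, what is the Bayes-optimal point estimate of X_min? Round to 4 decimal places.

16.2000

The Pareto density is strictly decreasing on [x_m, ∞), so the mode is x_m = 5.4000.
Mean = α·x_m/(α−1) = 1.5·5.4/0.5 = 16.2000.
Squared-error loss ⇒ the optimal estimator is the posterior mean.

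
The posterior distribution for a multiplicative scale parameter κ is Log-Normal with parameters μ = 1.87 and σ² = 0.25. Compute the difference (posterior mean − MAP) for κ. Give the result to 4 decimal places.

2.2991

Mode = exp(μ − σ²) = exp(1.62) = 5.0531.
Mean = exp(μ + σ²/2) = exp(1.995) = 7.3522.
Difference = 7.3522 − 5.0531 = 2.2991.
The mean is pulled above the mode by the posterior's right skew.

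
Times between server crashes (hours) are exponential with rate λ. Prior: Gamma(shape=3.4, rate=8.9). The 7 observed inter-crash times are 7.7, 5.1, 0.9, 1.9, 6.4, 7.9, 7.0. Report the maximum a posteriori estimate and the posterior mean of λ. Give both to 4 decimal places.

MAP = 0.2052; posterior mean = 0.2271

Σ times = 36.9. Posterior: Gamma(shape = 3.4+7 = 10.4, rate = 8.9+36.9 = 45.8).
Mode = (α−1)/β = 9.4/45.8 = 0.2052.
Mean = α/β = 10.4/45.8 = 0.2271.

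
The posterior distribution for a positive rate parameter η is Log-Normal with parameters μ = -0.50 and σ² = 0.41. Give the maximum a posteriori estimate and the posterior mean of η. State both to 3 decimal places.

Mode = exp(μ − σ²) = exp(-0.91) = 0.403.
Mean = exp(μ + σ²/2) = exp(-0.295) = 0.745.

MAP = 0.403; posterior mean = 0.745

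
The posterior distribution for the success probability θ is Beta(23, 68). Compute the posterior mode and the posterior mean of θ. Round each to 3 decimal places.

Mode = (23−1)/(23+68−2) = 22/89 = 0.247.
Mean = 23/(23+68) = 23/91 = 0.253.
The posterior is right-skewed, so the mean exceeds the mode.

MAP = 0.247, posterior mean = 0.253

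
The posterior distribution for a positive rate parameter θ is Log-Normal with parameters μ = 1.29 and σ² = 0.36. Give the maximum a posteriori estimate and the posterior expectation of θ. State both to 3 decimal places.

Mode = exp(μ − σ²) = exp(0.93) = 2.535.
Mean = exp(μ + σ²/2) = exp(1.470) = 4.349.
Mean > mode: the posterior has a right tail.

MAP = 2.535; posterior mean = 4.349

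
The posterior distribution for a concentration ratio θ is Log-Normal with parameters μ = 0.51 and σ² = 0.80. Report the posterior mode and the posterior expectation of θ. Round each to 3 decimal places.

MAP = 0.748; posterior mean = 2.484

Mode = exp(μ − σ²) = exp(-0.29) = 0.748.
Mean = exp(μ + σ²/2) = exp(0.910) = 2.484.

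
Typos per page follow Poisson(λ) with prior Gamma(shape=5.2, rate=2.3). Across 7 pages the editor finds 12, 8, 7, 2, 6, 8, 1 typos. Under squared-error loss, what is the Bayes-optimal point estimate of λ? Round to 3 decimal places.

5.290

Σ counts = 44. Posterior: Gamma(shape = 5.2+44 = 49.2, rate = 2.3+7 = 9.3).
Mode = (α−1)/β = 48.2/9.3 = 5.183.
Mean = α/β = 49.2/9.3 = 5.290.
Squared-error loss ⇒ the optimal estimator is the posterior mean.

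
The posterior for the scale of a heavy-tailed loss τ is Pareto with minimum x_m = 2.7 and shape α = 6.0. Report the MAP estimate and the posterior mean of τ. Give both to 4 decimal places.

The Pareto density is strictly decreasing on [x_m, ∞), so the mode is x_m = 2.7000.
Mean = α·x_m/(α−1) = 6.0·2.7/5.0 = 3.2400.

MAP = 2.7000, posterior mean = 3.2400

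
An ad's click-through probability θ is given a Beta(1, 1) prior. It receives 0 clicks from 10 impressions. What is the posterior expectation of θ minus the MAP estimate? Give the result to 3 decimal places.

Posterior: Beta(1+0, 1+10) = Beta(1, 11).
Since α = 1 ≤ 1 and β > 1, the Beta density is monotone decreasing on [0,1]; the mode is at 0.
Mean = 1/(1+11) = 0.083.
Difference = 0.083 − 0.000 = 0.083.
Right-skewed posterior ⇒ mode < mean.

0.083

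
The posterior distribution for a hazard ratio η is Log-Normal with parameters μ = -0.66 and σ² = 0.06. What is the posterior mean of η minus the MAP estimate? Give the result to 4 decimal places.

0.0458

Mode = exp(μ − σ²) = exp(-0.72) = 0.4868.
Mean = exp(μ + σ²/2) = exp(-0.630) = 0.5326.
Difference = 0.5326 − 0.4868 = 0.0458.
Mean > mode: the posterior has a right tail.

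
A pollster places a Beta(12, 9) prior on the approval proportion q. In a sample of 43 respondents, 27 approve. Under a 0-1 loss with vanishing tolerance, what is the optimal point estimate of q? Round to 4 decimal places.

0.6129

Posterior: Beta(12+27, 9+16) = Beta(39, 25).
Mode = (39−1)/(39+25−2) = 38/62 = 0.6129.
Mean = 39/(39+25) = 39/64 = 0.6094.
This is the posterior mode — the MAP estimate.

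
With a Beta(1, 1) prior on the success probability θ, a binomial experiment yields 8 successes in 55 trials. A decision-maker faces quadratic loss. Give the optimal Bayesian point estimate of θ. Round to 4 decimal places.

0.1579

Posterior: Beta(1+8, 1+47) = Beta(9, 48).
Mode = (9−1)/(9+48−2) = 8/55 = 0.1455.
With a flat prior the MAP equals the MLE, 8/55.
Mean = 9/(9+48) = 9/57 = 0.1579.
Quadratic loss ⇒ the optimal estimator is the posterior mean.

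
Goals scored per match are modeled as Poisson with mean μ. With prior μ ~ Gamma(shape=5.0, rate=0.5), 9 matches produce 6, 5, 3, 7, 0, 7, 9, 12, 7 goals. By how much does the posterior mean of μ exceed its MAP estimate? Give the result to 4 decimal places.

Σ counts = 56. Posterior: Gamma(shape = 5.0+56 = 61.0, rate = 0.5+9 = 9.5).
Mode = (α−1)/β = 60.0/9.5 = 6.3158.
Mean = α/β = 61.0/9.5 = 6.4211.
Difference = 6.4211 − 6.3158 = 0.1053.

0.1053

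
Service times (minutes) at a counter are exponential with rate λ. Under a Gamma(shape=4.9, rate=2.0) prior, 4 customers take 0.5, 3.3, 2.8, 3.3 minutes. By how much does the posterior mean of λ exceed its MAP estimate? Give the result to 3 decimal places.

0.084

Σ times = 9.9. Posterior: Gamma(shape = 4.9+4 = 8.9, rate = 2.0+9.9 = 11.9).
Mode = (α−1)/β = 7.9/11.9 = 0.664.
Mean = α/β = 8.9/11.9 = 0.748.
Difference = 0.748 − 0.664 = 0.084.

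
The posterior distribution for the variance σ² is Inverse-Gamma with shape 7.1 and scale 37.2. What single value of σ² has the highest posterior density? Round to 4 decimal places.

4.5926

Mode = β/(α+1) = 37.2/8.1 = 4.5926.
Mean = β/(α−1) = 37.2/6.1 = 6.0984.
This is the posterior mode — the MAP estimate.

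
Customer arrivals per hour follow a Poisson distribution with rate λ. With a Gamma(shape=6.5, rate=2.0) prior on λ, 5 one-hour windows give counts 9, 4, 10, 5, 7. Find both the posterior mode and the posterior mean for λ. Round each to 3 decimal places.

Σ counts = 35. Posterior: Gamma(shape = 6.5+35 = 41.5, rate = 2.0+5 = 7.0).
Mode = (α−1)/β = 40.5/7.0 = 5.786.
Mean = α/β = 41.5/7.0 = 5.929.
The posterior is right-skewed, so the mean exceeds the mode.

MAP = 5.786; posterior mean = 5.929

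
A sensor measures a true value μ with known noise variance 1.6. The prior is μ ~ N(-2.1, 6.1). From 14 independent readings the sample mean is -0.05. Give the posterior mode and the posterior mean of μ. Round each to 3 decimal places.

posterior mode = -0.088, posterior mean = -0.088

Posterior for μ is Normal. Precision-weighted mean: (1/6.1·-2.1 + 14/1.6·-0.05) / (1/6.1 + 14/1.6) = -0.088.
A Normal posterior is symmetric, so mode = mean.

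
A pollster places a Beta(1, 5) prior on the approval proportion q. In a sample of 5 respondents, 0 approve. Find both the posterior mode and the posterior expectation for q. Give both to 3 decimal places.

MAP: 0.000. Posterior mean: 0.091.

Posterior: Beta(1+0, 5+5) = Beta(1, 10).
Since α = 1 ≤ 1 and β > 1, the Beta density is monotone decreasing on [0,1]; the mode is at 0.
Mean = 1/(1+10) = 0.091.
The mean is pulled above the mode by the posterior's right skew.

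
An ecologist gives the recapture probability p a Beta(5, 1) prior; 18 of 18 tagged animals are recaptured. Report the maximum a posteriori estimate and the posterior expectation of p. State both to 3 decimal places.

Posterior: Beta(5+18, 1+0) = Beta(23, 1).
Since β = 1 ≤ 1 and α > 1, the Beta density is monotone increasing on [0,1]; the mode is at 1.
Mean = 23/(23+1) = 0.958.
The mean is pulled below the mode by the posterior's left skew.

p_MAP = 1.000, E[p|data] = 0.958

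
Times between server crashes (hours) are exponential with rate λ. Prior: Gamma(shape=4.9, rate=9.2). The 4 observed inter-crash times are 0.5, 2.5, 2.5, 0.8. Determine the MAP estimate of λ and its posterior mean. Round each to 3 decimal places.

MAP: 0.510. Posterior mean: 0.574.

Σ times = 6.3. Posterior: Gamma(shape = 4.9+4 = 8.9, rate = 9.2+6.3 = 15.5).
Mode = (α−1)/β = 7.9/15.5 = 0.510.
Mean = α/β = 8.9/15.5 = 0.574.
Mean > mode: the posterior has a right tail.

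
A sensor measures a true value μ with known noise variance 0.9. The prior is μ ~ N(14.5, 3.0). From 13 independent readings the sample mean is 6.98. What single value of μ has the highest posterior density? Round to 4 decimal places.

Posterior for μ is Normal. Precision-weighted mean: (1/3.0·14.5 + 13/0.9·6.98) / (1/3.0 + 13/0.9) = 7.1496.
A Normal posterior is symmetric, so mode = mean.
This is the posterior mode — the MAP estimate.

7.1496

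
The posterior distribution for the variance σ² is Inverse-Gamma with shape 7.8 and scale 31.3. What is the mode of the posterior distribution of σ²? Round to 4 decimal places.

3.5568

Mode = β/(α+1) = 31.3/8.8 = 3.5568.
Mean = β/(α−1) = 31.3/6.8 = 4.6029.
This is the posterior mode — the MAP estimate.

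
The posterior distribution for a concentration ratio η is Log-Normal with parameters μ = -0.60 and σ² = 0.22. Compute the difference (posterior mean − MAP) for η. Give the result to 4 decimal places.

0.1722

Mode = exp(μ − σ²) = exp(-0.82) = 0.4404.
Mean = exp(μ + σ²/2) = exp(-0.490) = 0.6126.
Difference = 0.6126 − 0.4404 = 0.1722.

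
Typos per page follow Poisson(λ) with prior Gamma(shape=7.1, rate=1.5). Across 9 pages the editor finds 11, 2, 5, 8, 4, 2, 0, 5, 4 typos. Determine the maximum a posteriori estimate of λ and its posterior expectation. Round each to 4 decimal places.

MAP = 4.4857, posterior mean = 4.5810

Σ counts = 41. Posterior: Gamma(shape = 7.1+41 = 48.1, rate = 1.5+9 = 10.5).
Mode = (α−1)/β = 47.1/10.5 = 4.4857.
Mean = α/β = 48.1/10.5 = 4.5810.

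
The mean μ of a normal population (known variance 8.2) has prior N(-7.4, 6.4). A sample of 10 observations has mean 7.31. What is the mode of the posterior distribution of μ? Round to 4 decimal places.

Posterior for μ is Normal. Precision-weighted mean: (1/6.4·-7.4 + 10/8.2·7.31) / (1/6.4 + 10/8.2) = 5.6393.
A Normal posterior is symmetric, so mode = mean.
This is the posterior mode — the MAP estimate.

5.6393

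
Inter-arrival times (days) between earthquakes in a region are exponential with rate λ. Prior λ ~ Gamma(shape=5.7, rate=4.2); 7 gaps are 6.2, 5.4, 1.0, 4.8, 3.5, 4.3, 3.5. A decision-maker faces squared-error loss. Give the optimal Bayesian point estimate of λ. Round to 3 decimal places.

0.386

Σ times = 28.7. Posterior: Gamma(shape = 5.7+7 = 12.7, rate = 4.2+28.7 = 32.9).
Mode = (α−1)/β = 11.7/32.9 = 0.356.
Mean = α/β = 12.7/32.9 = 0.386.
Squared-error loss ⇒ the optimal estimator is the posterior mean.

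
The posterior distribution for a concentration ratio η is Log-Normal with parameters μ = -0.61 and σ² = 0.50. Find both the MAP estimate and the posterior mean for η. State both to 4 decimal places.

MAP: 0.3296. Posterior mean: 0.6977.

Mode = exp(μ − σ²) = exp(-1.11) = 0.3296.
Mean = exp(μ + σ²/2) = exp(-0.360) = 0.6977.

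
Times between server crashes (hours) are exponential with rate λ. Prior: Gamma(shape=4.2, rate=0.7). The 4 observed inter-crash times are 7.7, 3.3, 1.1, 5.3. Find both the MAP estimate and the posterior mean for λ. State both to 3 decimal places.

Σ times = 17.4. Posterior: Gamma(shape = 4.2+4 = 8.2, rate = 0.7+17.4 = 18.1).
Mode = (α−1)/β = 7.2/18.1 = 0.398.
Mean = α/β = 8.2/18.1 = 0.453.
Mean > mode: the posterior has a right tail.

MAP = 0.398, posterior mean = 0.453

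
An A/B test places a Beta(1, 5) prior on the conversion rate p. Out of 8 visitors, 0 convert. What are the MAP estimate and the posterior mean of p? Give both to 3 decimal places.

Posterior: Beta(1+0, 5+8) = Beta(1, 13).
Since α = 1 ≤ 1 and β > 1, the Beta density is monotone decreasing on [0,1]; the mode is at 0.
Mean = 1/(1+13) = 0.071.

MAP = 0.000, posterior mean = 0.071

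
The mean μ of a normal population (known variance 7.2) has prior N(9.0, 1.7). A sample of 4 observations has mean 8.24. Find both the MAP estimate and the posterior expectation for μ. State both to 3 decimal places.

MAP = 8.631, posterior mean = 8.631

Posterior for μ is Normal. Precision-weighted mean: (1/1.7·9.0 + 4/7.2·8.24) / (1/1.7 + 4/7.2) = 8.631.
A Normal posterior is symmetric, so mode = mean.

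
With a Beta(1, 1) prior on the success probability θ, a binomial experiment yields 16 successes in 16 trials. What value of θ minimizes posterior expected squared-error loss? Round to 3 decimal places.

Posterior: Beta(1+16, 1+0) = Beta(17, 1).
Since β = 1 ≤ 1 and α > 1, the Beta density is monotone increasing on [0,1]; the mode is at 1.
Mean = 17/(17+1) = 0.944.
Squared-error loss ⇒ the optimal estimator is the posterior mean.

0.944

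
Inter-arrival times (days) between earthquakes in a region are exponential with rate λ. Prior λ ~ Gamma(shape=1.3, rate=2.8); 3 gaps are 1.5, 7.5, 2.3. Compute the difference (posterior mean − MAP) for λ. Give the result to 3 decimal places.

0.071

Σ times = 11.3. Posterior: Gamma(shape = 1.3+3 = 4.3, rate = 2.8+11.3 = 14.1).
Mode = (α−1)/β = 3.3/14.1 = 0.234.
Mean = α/β = 4.3/14.1 = 0.305.
Difference = 0.305 − 0.234 = 0.071.
The posterior is right-skewed, so the mean exceeds the mode.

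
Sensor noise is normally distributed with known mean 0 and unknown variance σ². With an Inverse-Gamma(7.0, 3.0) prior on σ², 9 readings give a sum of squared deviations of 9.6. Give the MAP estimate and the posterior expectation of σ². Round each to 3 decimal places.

MAP estimate = 0.624, posterior expectation = 0.743

Posterior: Inverse-Gamma(shape = 7.0+9/2 = 11.5, scale = 3.0+9.6/2 = 7.8).
Mode = β/(α+1) = 7.8/12.5 = 0.624.
Mean = β/(α−1) = 7.8/10.5 = 0.743.
The posterior is right-skewed, so the mean exceeds the mode.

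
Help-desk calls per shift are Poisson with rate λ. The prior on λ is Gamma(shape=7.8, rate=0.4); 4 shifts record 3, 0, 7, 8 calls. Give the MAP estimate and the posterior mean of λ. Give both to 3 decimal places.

MAP = 5.636; posterior mean = 5.864

Σ counts = 18. Posterior: Gamma(shape = 7.8+18 = 25.8, rate = 0.4+4 = 4.4).
Mode = (α−1)/β = 24.8/4.4 = 5.636.
Mean = α/β = 25.8/4.4 = 5.864.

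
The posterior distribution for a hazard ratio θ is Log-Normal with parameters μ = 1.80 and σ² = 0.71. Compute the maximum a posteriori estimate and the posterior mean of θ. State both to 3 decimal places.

MAP = 2.974; posterior mean = 8.628

Mode = exp(μ − σ²) = exp(1.09) = 2.974.
Mean = exp(μ + σ²/2) = exp(2.155) = 8.628.
Mean > mode: the posterior has a right tail.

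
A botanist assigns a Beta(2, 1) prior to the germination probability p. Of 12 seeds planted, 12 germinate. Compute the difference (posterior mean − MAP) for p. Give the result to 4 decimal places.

-0.0667

Posterior: Beta(2+12, 1+0) = Beta(14, 1).
Since β = 1 ≤ 1 and α > 1, the Beta density is monotone increasing on [0,1]; the mode is at 1.
Mean = 14/(14+1) = 0.9333.
Difference = 0.9333 − 1.0000 = -0.0667.
The mean is pulled below the mode by the posterior's left skew.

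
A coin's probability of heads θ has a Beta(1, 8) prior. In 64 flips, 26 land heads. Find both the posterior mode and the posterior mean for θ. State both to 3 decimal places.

Posterior: Beta(1+26, 8+38) = Beta(27, 46).
Mode = (27−1)/(27+46−2) = 26/71 = 0.366.
Mean = 27/(27+46) = 27/73 = 0.370.

θ_MAP = 0.366, E[θ|data] = 0.370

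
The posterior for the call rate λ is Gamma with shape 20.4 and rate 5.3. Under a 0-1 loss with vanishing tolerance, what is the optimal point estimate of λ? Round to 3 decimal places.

3.660

Mode = (α−1)/β = 19.4/5.3 = 3.660.
Mean = α/β = 20.4/5.3 = 3.849.
This is the posterior mode — the MAP estimate.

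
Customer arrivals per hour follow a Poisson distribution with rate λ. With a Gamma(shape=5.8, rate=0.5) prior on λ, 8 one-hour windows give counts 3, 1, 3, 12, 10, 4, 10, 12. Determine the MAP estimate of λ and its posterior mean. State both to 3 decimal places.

λ_MAP = 7.035, E[λ|data] = 7.153

Σ counts = 55. Posterior: Gamma(shape = 5.8+55 = 60.8, rate = 0.5+8 = 8.5).
Mode = (α−1)/β = 59.8/8.5 = 7.035.
Mean = α/β = 60.8/8.5 = 7.153.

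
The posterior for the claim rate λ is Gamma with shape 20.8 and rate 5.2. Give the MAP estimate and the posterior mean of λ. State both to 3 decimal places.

MAP: 3.808. Posterior mean: 4.000.

Mode = (α−1)/β = 19.8/5.2 = 3.808.
Mean = α/β = 20.8/5.2 = 4.000.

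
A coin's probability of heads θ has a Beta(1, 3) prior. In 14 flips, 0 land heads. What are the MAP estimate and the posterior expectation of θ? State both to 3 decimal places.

MAP estimate = 0.000, posterior expectation = 0.056

Posterior: Beta(1+0, 3+14) = Beta(1, 17).
Since α = 1 ≤ 1 and β > 1, the Beta density is monotone decreasing on [0,1]; the mode is at 0.
Mean = 1/(1+17) = 0.056.
The posterior is right-skewed, so the mean exceeds the mode.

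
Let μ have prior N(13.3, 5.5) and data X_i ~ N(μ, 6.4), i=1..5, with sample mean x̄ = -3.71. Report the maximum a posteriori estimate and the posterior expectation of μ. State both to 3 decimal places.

MAP = -0.499; posterior mean = -0.499

Posterior for μ is Normal. Precision-weighted mean: (1/5.5·13.3 + 5/6.4·-3.71) / (1/5.5 + 5/6.4) = -0.499.
A Normal posterior is symmetric, so mode = mean.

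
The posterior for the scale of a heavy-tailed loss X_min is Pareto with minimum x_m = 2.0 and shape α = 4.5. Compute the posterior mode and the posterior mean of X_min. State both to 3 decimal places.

MAP = 2.000; posterior mean = 2.571

The Pareto density is strictly decreasing on [x_m, ∞), so the mode is x_m = 2.000.
Mean = α·x_m/(α−1) = 4.5·2.0/3.5 = 2.571.
The posterior is right-skewed, so the mean exceeds the mode.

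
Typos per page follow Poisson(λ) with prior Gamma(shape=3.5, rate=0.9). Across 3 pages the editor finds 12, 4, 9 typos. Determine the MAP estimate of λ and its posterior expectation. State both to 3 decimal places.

Σ counts = 25. Posterior: Gamma(shape = 3.5+25 = 28.5, rate = 0.9+3 = 3.9).
Mode = (α−1)/β = 27.5/3.9 = 7.051.
Mean = α/β = 28.5/3.9 = 7.308.

MAP estimate = 7.051, posterior expectation = 7.308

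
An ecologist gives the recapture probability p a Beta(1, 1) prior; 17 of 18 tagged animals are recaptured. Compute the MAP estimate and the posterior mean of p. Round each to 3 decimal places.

MAP estimate = 0.944, posterior mean = 0.900

Posterior: Beta(1+17, 1+1) = Beta(18, 2).
Mode = (18−1)/(18+2−2) = 17/18 = 0.944.
Mean = 18/(18+2) = 18/20 = 0.900.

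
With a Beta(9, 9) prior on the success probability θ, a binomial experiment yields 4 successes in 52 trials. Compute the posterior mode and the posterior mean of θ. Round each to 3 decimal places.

Posterior: Beta(9+4, 9+48) = Beta(13, 57).
Mode = (13−1)/(13+57−2) = 12/68 = 0.176.
Mean = 13/(13+57) = 13/70 = 0.186.

MAP = 0.176, posterior mean = 0.186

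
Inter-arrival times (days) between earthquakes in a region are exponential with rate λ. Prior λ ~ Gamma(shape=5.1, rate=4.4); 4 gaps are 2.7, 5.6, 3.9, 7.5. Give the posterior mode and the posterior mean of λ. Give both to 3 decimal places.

Σ times = 19.7. Posterior: Gamma(shape = 5.1+4 = 9.1, rate = 4.4+19.7 = 24.1).
Mode = (α−1)/β = 8.1/24.1 = 0.336.
Mean = α/β = 9.1/24.1 = 0.378.

λ_MAP = 0.336, E[λ|data] = 0.378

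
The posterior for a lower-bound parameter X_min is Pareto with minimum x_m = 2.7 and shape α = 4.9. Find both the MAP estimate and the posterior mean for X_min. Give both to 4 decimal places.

MAP = 2.7000, posterior mean = 3.3923

The Pareto density is strictly decreasing on [x_m, ∞), so the mode is x_m = 2.7000.
Mean = α·x_m/(α−1) = 4.9·2.7/3.9 = 3.3923.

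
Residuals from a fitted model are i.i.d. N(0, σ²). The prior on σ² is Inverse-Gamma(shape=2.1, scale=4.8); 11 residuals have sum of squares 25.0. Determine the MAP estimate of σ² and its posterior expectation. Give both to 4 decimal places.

Posterior: Inverse-Gamma(shape = 2.1+11/2 = 7.6, scale = 4.8+25.0/2 = 17.3).
Mode = β/(α+1) = 17.3/8.6 = 2.0116.
Mean = β/(α−1) = 17.3/6.6 = 2.6212.
Mean > mode: the posterior has a right tail.

MAP: 2.0116. Posterior mean: 2.6212.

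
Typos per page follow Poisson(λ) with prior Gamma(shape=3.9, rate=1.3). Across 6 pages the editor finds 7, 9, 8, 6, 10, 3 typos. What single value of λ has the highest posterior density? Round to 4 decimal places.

6.2877

Σ counts = 43. Posterior: Gamma(shape = 3.9+43 = 46.9, rate = 1.3+6 = 7.3).
Mode = (α−1)/β = 45.9/7.3 = 6.2877.
Mean = α/β = 46.9/7.3 = 6.4247.
This is the posterior mode — the MAP estimate.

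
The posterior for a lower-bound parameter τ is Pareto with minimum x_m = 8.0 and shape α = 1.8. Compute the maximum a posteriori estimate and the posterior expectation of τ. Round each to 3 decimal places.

τ_MAP = 8.000, E[τ|data] = 18.000

The Pareto density is strictly decreasing on [x_m, ∞), so the mode is x_m = 8.000.
Mean = α·x_m/(α−1) = 1.8·8.0/0.8 = 18.000.
Right-skewed posterior ⇒ mode < mean.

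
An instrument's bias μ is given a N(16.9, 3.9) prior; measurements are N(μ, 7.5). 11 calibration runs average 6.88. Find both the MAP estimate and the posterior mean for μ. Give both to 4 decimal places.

Posterior for μ is Normal. Precision-weighted mean: (1/3.9·16.9 + 11/7.5·6.88) / (1/3.9 + 11/7.5) = 8.3711.
A Normal posterior is symmetric, so mode = mean.

MAP estimate = 8.3711, posterior mean = 8.3711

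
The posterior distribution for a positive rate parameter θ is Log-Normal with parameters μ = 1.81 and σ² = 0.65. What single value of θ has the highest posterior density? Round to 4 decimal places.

3.1899

Mode = exp(μ − σ²) = exp(1.16) = 3.1899.
Mean = exp(μ + σ²/2) = exp(2.135) = 8.4570.
This is the posterior mode — the MAP estimate.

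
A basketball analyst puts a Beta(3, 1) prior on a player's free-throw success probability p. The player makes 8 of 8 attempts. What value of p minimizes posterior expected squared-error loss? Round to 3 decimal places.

Posterior: Beta(3+8, 1+0) = Beta(11, 1).
Since β = 1 ≤ 1 and α > 1, the Beta density is monotone increasing on [0,1]; the mode is at 1.
Mean = 11/(11+1) = 0.917.
Squared-error loss ⇒ the optimal estimator is the posterior mean.

0.917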